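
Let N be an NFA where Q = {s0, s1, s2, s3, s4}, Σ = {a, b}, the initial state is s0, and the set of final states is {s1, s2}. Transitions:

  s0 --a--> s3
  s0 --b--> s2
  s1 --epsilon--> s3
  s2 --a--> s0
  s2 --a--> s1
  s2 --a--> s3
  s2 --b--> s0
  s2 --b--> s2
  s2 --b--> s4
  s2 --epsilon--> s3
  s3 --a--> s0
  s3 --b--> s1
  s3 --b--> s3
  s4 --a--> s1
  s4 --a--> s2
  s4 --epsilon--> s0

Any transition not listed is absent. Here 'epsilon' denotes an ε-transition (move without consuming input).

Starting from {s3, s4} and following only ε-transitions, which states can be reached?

{s0, s3, s4}

Begin with {s3, s4}.
ε-move s4 → s0; add s0.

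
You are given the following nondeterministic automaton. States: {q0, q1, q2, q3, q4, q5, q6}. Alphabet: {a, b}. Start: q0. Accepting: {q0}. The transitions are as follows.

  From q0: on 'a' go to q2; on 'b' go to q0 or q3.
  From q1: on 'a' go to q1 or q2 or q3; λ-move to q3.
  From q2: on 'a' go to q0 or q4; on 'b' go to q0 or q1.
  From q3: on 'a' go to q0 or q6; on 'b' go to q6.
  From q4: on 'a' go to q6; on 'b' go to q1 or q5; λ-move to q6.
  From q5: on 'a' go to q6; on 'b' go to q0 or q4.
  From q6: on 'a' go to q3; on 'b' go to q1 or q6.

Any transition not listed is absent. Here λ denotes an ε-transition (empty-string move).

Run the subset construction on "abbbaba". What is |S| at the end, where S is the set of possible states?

Start in {q0}.
Read 'a': {q0} → {q2}.
Read 'b': {q2} → {q0, q1, q3}.
Read 'b': {q0, q1, q3} → {q0, q3, q6}.
Read 'b': {q0, q3, q6} → {q0, q1, q3, q6}.
Read 'a': {q0, q1, q3, q6} → {q0, q1, q2, q3, q6}.
Read 'b': {q0, q1, q2, q3, q6} → {q0, q1, q3, q6}.
Read 'a': {q0, q1, q3, q6} → {q0, q1, q2, q3, q6}.
That set has 5 states.

5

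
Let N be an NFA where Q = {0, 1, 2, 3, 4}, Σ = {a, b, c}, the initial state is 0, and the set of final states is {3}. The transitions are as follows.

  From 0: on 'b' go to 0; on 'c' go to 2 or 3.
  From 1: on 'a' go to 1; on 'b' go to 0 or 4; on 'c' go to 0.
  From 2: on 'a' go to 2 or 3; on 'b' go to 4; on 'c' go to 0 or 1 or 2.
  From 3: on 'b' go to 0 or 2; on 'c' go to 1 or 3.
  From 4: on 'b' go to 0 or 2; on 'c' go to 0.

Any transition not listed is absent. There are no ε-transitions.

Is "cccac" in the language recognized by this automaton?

Start in {0}.
Read 'c': {0} → {2, 3}.
Read 'c': {2, 3} → {0, 1, 2, 3}.
Read 'c': {0, 1, 2, 3} → {0, 1, 2, 3}.
Read 'a': {0, 1, 2, 3} → {1, 2, 3}.
Read 'c': {1, 2, 3} → {0, 1, 2, 3}.
The final set {0, 1, 2, 3} contains the accepting state 3.

Yes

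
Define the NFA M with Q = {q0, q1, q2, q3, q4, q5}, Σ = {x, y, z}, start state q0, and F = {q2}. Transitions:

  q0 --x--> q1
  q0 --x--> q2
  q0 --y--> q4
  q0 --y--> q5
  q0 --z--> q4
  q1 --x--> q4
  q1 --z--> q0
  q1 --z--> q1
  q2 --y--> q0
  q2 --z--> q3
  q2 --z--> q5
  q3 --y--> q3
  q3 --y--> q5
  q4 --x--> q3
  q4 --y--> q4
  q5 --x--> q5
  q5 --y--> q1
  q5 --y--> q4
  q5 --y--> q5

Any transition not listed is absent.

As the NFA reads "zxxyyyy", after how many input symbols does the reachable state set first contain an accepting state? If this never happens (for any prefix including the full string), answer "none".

Start in {q0}.
Read 'z': q0→{q4}; now {q4}.
Read 'x': q4→{q3}; now {q3}.
Read 'x': q3→∅; now ∅.
The set is empty and remains empty for the remaining 4 symbols.
No reachable set along the way intersects F.

none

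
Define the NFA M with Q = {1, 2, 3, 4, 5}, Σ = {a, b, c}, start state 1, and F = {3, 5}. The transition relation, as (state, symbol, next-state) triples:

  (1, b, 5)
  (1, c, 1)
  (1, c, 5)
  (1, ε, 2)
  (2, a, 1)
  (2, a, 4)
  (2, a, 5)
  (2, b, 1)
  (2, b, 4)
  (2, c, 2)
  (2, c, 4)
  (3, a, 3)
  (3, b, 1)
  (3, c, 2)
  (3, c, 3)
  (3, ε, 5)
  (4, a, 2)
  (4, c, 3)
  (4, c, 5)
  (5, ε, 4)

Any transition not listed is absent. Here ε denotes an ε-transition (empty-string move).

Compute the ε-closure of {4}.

{4}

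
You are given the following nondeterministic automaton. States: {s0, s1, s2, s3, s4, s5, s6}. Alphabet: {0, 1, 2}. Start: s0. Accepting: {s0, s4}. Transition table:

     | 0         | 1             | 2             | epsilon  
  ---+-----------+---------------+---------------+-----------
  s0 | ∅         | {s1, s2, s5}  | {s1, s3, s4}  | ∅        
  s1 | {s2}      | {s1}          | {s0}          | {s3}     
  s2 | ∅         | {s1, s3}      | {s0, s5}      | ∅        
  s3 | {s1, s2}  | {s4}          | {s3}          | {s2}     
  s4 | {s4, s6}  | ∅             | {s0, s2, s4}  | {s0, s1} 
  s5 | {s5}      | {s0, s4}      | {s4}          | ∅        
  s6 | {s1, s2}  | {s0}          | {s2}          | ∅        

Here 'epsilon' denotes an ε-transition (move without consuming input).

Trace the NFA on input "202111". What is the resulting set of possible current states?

{s0, s1, s2, s3, s4, s5}

Start in {s0}.
Read '2': s0→{s1, s3, s4}; union {s1, s3, s4}; ε-closure = {s0, s1, s2, s3, s4}.
Read '0': s0→∅, s1→{s2}, s2→∅, s3→{s1, s2}, s4→{s4, s6}; union {s1, s2, s4, s6}; ε-closure = {s0, s1, s2, s3, s4, s6}.
Read '2': s0→{s1, s3, s4}, s1→{s0}, s2→{s0, s5}, s3→{s3}, s4→{s0, s2, s4}, s6→{s2}; now {s0, s1, s2, s3, s4, s5}.
Read '1': s0→{s1, s2, s5}, s1→{s1}, s2→{s1, s3}, s3→{s4}, s4→∅, s5→{s0, s4}; now {s0, s1, s2, s3, s4, s5}.
Read '1': s0→{s1, s2, s5}, s1→{s1}, s2→{s1, s3}, s3→{s4}, s4→∅, s5→{s0, s4}; now {s0, s1, s2, s3, s4, s5}.
Read '1': s0→{s1, s2, s5}, s1→{s1}, s2→{s1, s3}, s3→{s4}, s4→∅, s5→{s0, s4}; now {s0, s1, s2, s3, s4, s5}.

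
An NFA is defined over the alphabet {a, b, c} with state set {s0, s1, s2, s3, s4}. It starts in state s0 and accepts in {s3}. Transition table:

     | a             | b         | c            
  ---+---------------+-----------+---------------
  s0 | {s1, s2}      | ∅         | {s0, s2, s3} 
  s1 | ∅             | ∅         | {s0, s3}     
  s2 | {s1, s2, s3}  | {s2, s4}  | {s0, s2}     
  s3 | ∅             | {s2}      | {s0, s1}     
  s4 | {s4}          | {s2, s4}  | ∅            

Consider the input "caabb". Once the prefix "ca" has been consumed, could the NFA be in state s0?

No

Start in {s0}.
Read 'c': {s0} → {s0, s2, s3}.
Read 'a': {s0, s2, s3} → {s1, s2, s3}.
State s0 is not in {s1, s2, s3}.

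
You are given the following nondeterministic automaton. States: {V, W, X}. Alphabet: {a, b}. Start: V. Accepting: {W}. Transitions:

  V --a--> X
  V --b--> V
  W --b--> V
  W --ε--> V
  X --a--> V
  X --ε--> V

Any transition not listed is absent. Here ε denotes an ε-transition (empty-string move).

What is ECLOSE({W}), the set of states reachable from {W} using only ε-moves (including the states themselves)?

Begin with {W}.
ε-move W → V; add V.

{V, W}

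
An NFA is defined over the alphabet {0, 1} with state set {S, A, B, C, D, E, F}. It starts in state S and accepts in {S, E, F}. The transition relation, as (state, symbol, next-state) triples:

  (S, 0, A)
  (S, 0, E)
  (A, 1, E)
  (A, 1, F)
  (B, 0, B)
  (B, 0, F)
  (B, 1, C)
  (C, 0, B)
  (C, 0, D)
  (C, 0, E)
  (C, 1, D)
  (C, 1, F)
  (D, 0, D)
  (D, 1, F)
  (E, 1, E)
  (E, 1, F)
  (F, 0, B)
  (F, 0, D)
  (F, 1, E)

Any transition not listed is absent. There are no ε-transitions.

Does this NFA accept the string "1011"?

No

Start in {S}.
Read '1': {S} → ∅.
The set is empty and remains empty for the remaining 3 symbols.
The final set ∅ contains no accepting state.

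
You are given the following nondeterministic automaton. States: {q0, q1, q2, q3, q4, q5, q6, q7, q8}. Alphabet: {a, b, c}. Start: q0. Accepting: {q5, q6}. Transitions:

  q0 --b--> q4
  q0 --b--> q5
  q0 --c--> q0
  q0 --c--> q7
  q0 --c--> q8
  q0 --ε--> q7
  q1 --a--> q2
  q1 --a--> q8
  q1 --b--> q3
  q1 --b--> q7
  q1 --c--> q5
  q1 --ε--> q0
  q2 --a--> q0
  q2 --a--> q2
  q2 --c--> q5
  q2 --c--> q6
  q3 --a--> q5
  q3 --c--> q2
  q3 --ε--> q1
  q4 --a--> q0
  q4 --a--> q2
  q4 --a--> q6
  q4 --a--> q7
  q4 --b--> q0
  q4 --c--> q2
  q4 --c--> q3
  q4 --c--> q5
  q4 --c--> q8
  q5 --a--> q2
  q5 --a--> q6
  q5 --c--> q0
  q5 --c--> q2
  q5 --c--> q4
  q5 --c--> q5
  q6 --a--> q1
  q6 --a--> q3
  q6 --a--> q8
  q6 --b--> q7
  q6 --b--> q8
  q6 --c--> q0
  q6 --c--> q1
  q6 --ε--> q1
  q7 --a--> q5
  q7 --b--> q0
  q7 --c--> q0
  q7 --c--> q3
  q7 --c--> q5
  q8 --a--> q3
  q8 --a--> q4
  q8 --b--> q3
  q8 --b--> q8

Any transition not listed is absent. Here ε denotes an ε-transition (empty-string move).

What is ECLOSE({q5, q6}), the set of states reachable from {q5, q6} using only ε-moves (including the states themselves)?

Begin with {q5, q6}.
ε-move q6 → q1; add q1.
ε-move q1 → q0; add q0.
ε-move q0 → q7; add q7.

{q0, q1, q5, q6, q7}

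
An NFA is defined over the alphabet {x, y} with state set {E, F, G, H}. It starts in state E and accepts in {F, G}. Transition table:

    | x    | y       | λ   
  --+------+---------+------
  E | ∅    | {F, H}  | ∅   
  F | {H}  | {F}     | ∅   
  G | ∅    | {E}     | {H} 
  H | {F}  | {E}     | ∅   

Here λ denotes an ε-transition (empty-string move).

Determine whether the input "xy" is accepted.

No

Start in {E}.
Read 'x': E→∅; now ∅.
The set is empty and remains empty for the remaining 1 symbol.
The final set ∅ contains no accepting state.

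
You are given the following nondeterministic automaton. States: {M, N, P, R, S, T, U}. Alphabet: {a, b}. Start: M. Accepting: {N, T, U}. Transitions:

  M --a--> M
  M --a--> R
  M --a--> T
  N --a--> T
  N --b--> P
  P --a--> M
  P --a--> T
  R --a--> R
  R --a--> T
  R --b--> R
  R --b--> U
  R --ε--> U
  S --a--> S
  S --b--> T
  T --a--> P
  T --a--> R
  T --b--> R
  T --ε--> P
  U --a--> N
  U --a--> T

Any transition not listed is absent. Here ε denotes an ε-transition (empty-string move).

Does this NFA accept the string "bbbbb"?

No

Start in {M}.
Read 'b': {M} → ∅.
The set is empty and remains empty for the remaining 4 symbols.
The final set ∅ contains no accepting state.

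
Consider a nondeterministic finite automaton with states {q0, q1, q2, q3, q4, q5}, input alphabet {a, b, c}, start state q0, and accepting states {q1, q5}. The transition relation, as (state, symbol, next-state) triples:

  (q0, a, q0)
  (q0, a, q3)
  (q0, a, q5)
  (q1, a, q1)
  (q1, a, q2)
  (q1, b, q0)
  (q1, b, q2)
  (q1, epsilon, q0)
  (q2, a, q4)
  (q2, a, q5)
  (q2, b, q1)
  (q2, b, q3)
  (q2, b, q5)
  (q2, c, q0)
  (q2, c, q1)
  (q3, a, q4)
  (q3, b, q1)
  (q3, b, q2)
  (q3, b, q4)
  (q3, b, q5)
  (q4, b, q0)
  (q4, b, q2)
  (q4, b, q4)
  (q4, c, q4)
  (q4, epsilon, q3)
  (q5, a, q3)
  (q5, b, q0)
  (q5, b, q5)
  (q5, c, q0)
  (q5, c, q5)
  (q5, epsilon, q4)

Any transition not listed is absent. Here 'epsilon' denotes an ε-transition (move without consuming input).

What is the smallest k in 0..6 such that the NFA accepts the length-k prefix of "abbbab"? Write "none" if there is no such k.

1

Start in {q0}.
Read 'a': q0→{q0, q3, q5}; union {q0, q3, q5}; ε-closure = {q0, q3, q4, q5}.
None of the earlier sets intersect F, but {q0, q3, q4, q5} does.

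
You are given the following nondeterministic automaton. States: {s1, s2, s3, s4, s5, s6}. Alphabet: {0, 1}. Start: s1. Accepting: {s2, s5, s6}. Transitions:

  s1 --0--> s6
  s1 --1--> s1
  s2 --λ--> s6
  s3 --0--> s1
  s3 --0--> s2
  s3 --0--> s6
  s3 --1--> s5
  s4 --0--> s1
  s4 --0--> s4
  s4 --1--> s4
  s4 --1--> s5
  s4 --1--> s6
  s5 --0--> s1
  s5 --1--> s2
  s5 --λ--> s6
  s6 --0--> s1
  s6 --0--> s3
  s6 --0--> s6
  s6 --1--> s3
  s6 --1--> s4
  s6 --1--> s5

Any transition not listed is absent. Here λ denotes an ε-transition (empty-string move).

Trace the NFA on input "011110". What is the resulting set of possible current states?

{s1, s2, s3, s4, s6}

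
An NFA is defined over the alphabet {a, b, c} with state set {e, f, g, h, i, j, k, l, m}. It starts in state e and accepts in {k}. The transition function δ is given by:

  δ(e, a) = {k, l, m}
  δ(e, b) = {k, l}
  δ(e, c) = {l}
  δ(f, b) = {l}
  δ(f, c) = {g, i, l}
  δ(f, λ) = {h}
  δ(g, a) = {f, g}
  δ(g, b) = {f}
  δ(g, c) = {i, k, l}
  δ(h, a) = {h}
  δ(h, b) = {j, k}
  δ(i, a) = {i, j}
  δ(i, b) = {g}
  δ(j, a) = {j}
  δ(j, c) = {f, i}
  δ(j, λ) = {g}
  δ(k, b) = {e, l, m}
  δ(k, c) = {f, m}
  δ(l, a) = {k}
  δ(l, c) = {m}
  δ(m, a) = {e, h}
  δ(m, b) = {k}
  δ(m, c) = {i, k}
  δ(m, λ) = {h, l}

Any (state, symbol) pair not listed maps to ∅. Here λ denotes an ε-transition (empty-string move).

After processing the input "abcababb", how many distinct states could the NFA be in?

8

Start in {e}.
Read 'a': {e} → {h, k, l, m}.
Read 'b': {h, k, l, m} → {e, g, h, j, k, l, m}.
Read 'c': {e, g, h, j, k, l, m} → {f, h, i, k, l, m}.
Read 'a': {f, h, i, k, l, m} → {e, g, h, i, j, k}.
Read 'b': {e, g, h, i, j, k} → {e, f, g, h, j, k, l, m}.
Read 'a': {e, f, g, h, j, k, l, m} → {e, f, g, h, j, k, l, m}.
Read 'b': {e, f, g, h, j, k, l, m} → {e, f, g, h, j, k, l, m}.
Read 'b': {e, f, g, h, j, k, l, m} → {e, f, g, h, j, k, l, m}.
That set has 8 states.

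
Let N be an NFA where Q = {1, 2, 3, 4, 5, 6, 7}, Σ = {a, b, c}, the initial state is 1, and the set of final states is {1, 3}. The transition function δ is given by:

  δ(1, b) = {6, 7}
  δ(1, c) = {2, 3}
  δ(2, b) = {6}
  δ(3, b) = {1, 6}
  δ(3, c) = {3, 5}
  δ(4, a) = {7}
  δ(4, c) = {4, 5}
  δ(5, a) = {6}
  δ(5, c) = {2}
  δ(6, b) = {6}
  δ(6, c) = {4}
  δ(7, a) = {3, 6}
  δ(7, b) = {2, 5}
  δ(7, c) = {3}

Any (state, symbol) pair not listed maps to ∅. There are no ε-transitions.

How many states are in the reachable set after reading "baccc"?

4

Start in {1}.
Read 'b': 1→{6, 7}; now {6, 7}.
Read 'a': 6→∅, 7→{3, 6}; now {3, 6}.
Read 'c': 3→{3, 5}, 6→{4}; now {3, 4, 5}.
Read 'c': 3→{3, 5}, 4→{4, 5}, 5→{2}; now {2, 3, 4, 5}.
Read 'c': 2→∅, 3→{3, 5}, 4→{4, 5}, 5→{2}; now {2, 3, 4, 5}.
That set has 4 states.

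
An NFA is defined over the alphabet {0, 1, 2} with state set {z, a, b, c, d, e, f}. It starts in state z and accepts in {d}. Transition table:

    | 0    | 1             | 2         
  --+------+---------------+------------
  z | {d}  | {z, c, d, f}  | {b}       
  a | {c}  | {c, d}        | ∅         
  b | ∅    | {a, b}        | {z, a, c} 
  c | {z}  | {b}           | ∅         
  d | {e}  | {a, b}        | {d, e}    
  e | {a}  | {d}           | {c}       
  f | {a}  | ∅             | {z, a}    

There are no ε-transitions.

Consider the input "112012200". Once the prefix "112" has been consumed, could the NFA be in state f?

No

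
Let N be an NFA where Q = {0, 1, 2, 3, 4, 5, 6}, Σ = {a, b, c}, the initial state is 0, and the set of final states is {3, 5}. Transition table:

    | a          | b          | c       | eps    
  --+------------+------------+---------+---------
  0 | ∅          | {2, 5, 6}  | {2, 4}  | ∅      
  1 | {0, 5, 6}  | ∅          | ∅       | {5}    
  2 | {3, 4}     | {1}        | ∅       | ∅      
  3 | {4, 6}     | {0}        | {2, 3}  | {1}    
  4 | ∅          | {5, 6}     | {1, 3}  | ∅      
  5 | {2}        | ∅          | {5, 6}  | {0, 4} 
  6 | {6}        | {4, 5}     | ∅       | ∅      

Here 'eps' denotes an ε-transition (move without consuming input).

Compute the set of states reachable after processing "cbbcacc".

Start in {0}.
Read 'c': 0→{2, 4}; now {2, 4}.
Read 'b': 2→{1}, 4→{5, 6}; union {1, 5, 6}; ε-closure = {0, 1, 4, 5, 6}.
Read 'b': 0→{2, 5, 6}, 1→∅, 4→{5, 6}, 5→∅, 6→{4, 5}; union {2, 4, 5, 6}; ε-closure = {0, 2, 4, 5, 6}.
Read 'c': 0→{2, 4}, 2→∅, 4→{1, 3}, 5→{5, 6}, 6→∅; union {1, 2, 3, 4, 5, 6}; ε-closure = {0, 1, 2, 3, 4, 5, 6}.
Read 'a': 0→∅, 1→{0, 5, 6}, 2→{3, 4}, 3→{4, 6}, 4→∅, 5→{2}, 6→{6}; union {0, 2, 3, 4, 5, 6}; ε-closure = {0, 1, 2, 3, 4, 5, 6}.
Read 'c': 0→{2, 4}, 1→∅, 2→∅, 3→{2, 3}, 4→{1, 3}, 5→{5, 6}, 6→∅; union {1, 2, 3, 4, 5, 6}; ε-closure = {0, 1, 2, 3, 4, 5, 6}.
Read 'c': 0→{2, 4}, 1→∅, 2→∅, 3→{2, 3}, 4→{1, 3}, 5→{5, 6}, 6→∅; union {1, 2, 3, 4, 5, 6}; ε-closure = {0, 1, 2, 3, 4, 5, 6}.

{0, 1, 2, 3, 4, 5, 6}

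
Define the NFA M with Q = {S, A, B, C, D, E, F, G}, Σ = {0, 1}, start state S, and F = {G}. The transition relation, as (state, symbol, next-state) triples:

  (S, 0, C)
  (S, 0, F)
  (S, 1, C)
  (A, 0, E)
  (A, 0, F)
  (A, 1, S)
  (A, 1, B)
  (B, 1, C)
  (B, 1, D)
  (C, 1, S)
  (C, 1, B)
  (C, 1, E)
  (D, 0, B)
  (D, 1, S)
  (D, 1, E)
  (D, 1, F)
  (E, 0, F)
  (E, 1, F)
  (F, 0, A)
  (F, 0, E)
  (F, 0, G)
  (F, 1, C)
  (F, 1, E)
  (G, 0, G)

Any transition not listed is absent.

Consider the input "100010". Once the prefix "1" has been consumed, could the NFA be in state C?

Start in {S}.
Read '1': {S} → {C}.
State C is in {C}.

Yes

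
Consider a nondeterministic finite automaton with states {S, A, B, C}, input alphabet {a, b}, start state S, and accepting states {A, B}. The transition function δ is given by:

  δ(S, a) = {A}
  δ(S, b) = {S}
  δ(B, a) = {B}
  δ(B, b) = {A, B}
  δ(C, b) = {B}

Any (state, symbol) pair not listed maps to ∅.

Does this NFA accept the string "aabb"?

Start in {S}.
Read 'a': {S} → {A}.
Read 'a': {A} → ∅.
The set is empty and remains empty for the remaining 2 symbols.
The final set ∅ contains no accepting state.

No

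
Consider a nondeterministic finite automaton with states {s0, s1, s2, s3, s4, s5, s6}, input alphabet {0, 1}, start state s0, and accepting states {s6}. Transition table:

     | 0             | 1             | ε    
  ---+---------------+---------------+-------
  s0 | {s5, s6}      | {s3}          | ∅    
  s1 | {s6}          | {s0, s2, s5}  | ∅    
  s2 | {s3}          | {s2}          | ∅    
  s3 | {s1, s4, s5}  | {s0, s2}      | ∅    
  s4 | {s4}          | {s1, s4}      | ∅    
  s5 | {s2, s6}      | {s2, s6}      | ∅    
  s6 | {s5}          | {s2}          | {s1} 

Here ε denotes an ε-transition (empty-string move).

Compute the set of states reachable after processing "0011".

Start in {s0}.
Read '0': {s0} → {s1, s5, s6}.
Read '0': {s1, s5, s6} → {s1, s2, s5, s6}.
Read '1': {s1, s2, s5, s6} → {s0, s1, s2, s5, s6}.
Read '1': {s0, s1, s2, s5, s6} → {s0, s1, s2, s3, s5, s6}.

{s0, s1, s2, s3, s5, s6}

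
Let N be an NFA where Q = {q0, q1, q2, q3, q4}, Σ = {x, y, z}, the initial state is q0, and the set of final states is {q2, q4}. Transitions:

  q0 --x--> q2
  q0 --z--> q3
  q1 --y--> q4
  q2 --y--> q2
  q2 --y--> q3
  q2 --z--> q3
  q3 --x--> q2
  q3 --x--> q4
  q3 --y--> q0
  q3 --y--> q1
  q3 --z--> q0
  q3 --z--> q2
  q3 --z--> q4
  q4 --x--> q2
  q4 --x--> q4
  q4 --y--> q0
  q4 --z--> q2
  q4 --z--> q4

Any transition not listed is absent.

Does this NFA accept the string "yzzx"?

Start in {q0}.
Read 'y': q0→∅; now ∅.
The set is empty and remains empty for the remaining 3 symbols.
The final set ∅ contains no accepting state.

No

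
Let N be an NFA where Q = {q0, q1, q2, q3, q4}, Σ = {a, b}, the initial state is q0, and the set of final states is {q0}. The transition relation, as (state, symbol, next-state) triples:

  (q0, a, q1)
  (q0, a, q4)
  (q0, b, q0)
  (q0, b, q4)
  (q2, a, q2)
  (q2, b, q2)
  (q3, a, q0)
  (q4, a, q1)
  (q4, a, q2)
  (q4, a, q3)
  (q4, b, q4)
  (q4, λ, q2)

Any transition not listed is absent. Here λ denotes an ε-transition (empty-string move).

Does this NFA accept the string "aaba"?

No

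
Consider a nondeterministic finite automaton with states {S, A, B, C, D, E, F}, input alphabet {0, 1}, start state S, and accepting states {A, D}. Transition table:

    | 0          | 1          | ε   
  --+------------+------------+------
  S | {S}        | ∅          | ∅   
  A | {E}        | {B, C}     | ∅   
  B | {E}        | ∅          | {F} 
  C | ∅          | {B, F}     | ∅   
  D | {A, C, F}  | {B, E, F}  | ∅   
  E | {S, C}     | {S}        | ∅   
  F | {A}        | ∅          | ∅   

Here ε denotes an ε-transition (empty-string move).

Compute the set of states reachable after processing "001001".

∅

Start in {S}.
Read '0': S→{S}; now {S}.
Read '0': S→{S}; now {S}.
Read '1': S→∅; now ∅.
The set is empty and remains empty for the remaining 3 symbols.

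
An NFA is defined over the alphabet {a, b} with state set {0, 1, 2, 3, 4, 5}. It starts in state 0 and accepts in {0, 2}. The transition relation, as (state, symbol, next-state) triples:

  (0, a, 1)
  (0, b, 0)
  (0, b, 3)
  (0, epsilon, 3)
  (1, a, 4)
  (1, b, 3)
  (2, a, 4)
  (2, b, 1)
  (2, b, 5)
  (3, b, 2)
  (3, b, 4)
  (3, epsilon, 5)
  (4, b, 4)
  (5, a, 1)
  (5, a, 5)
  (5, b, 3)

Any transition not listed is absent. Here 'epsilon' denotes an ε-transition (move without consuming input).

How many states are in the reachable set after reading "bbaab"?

3

Start: ε-closure({0}) = {0, 3, 5}.
Read 'b': 0→{0, 3}, 3→{2, 4}, 5→{3}; union {0, 2, 3, 4}; ε-closure = {0, 2, 3, 4, 5}.
Read 'b': 0→{0, 3}, 2→{1, 5}, 3→{2, 4}, 4→{4}, 5→{3}; now {0, 1, 2, 3, 4, 5}.
Read 'a': 0→{1}, 1→{4}, 2→{4}, 3→∅, 4→∅, 5→{1, 5}; now {1, 4, 5}.
Read 'a': 1→{4}, 4→∅, 5→{1, 5}; now {1, 4, 5}.
Read 'b': 1→{3}, 4→{4}, 5→{3}; union {3, 4}; ε-closure = {3, 4, 5}.
That set has 3 states.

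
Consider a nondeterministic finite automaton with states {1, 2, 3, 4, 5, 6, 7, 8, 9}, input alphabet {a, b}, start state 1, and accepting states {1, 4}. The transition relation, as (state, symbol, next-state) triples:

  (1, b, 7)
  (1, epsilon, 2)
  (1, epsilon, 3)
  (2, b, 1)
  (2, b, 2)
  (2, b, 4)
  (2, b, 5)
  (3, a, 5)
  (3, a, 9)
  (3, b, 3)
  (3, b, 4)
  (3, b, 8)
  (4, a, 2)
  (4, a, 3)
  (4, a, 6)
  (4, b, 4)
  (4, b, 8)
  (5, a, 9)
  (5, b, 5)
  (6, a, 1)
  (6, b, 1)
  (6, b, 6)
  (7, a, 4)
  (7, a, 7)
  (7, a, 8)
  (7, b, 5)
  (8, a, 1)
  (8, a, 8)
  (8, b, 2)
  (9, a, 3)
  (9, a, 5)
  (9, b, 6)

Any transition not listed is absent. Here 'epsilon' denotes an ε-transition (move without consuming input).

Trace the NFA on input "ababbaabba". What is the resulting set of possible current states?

{1, 2, 3, 4, 5, 6, 7, 8, 9}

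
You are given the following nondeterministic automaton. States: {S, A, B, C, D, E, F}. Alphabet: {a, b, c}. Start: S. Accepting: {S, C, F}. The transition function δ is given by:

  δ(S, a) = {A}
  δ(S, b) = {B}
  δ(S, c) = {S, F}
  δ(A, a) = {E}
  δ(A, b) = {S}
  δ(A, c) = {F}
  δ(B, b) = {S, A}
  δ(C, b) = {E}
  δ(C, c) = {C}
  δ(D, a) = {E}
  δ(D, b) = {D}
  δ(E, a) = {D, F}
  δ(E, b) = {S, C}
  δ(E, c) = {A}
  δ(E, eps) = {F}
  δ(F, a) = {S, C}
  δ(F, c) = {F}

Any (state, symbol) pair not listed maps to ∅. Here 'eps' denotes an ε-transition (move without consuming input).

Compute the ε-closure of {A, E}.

Begin with {A, E}.
ε-move E → F; add F.

{A, E, F}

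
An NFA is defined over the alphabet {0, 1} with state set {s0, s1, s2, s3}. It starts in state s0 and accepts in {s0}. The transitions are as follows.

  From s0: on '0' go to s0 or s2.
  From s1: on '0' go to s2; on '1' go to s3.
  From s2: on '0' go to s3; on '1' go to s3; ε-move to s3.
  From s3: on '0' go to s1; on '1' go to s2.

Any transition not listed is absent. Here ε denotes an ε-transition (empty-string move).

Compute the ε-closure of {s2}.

Begin with {s2}.
ε-move s2 → s3; add s3.

{s2, s3}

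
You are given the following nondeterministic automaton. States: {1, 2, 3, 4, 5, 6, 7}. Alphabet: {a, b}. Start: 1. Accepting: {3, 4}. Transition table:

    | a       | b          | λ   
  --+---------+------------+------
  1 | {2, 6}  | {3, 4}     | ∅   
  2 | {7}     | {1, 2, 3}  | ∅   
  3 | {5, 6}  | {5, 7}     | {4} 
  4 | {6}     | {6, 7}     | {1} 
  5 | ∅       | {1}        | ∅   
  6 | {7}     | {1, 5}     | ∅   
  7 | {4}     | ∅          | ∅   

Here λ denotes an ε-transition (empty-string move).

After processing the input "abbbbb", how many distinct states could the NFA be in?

7

Start in {1}.
Read 'a': {1} → {2, 6}.
Read 'b': {2, 6} → {1, 2, 3, 4, 5}.
Read 'b': {1, 2, 3, 4, 5} → {1, 2, 3, 4, 5, 6, 7}.
Read 'b': {1, 2, 3, 4, 5, 6, 7} → {1, 2, 3, 4, 5, 6, 7}.
Read 'b': {1, 2, 3, 4, 5, 6, 7} → {1, 2, 3, 4, 5, 6, 7}.
Read 'b': {1, 2, 3, 4, 5, 6, 7} → {1, 2, 3, 4, 5, 6, 7}.
That set has 7 states.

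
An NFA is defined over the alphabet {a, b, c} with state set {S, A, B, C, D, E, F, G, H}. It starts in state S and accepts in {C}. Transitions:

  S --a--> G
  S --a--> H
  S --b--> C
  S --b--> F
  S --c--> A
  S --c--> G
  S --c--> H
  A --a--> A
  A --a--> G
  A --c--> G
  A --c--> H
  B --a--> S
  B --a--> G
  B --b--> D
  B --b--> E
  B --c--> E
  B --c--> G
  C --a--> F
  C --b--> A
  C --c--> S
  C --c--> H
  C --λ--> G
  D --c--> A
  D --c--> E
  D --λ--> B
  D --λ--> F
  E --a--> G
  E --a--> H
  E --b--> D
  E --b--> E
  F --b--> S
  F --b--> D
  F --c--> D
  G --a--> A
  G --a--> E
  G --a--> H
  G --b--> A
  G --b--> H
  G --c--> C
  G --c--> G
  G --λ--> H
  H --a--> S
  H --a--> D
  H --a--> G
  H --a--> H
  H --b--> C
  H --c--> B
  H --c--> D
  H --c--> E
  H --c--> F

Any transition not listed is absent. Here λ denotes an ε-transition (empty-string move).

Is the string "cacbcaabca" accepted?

No

Start in {S}.
Read 'c': {S} → {A, G, H}.
Read 'a': {A, G, H} → {S, A, B, D, E, F, G, H}.
Read 'c': {S, A, B, D, E, F, G, H} → {A, B, C, D, E, F, G, H}.
Read 'b': {A, B, C, D, E, F, G, H} → {S, A, B, C, D, E, F, G, H}.
Read 'c': {S, A, B, C, D, E, F, G, H} → {S, A, B, C, D, E, F, G, H}.
Read 'a': {S, A, B, C, D, E, F, G, H} → {S, A, B, D, E, F, G, H}.
Read 'a': {S, A, B, D, E, F, G, H} → {S, A, B, D, E, F, G, H}.
Read 'b': {S, A, B, D, E, F, G, H} → {S, A, B, C, D, E, F, G, H}.
Read 'c': {S, A, B, C, D, E, F, G, H} → {S, A, B, C, D, E, F, G, H}.
Read 'a': {S, A, B, C, D, E, F, G, H} → {S, A, B, D, E, F, G, H}.
The final set {S, A, B, D, E, F, G, H} contains no accepting state.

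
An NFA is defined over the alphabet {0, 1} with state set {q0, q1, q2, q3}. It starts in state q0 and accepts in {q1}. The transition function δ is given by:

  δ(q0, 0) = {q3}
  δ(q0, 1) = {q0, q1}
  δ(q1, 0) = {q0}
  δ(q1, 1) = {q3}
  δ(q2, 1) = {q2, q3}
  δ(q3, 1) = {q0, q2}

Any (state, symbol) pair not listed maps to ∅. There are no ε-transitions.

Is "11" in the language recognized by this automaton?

Yes

Start in {q0}.
Read '1': {q0} → {q0, q1}.
Read '1': {q0, q1} → {q0, q1, q3}.
The final set {q0, q1, q3} contains the accepting state q1.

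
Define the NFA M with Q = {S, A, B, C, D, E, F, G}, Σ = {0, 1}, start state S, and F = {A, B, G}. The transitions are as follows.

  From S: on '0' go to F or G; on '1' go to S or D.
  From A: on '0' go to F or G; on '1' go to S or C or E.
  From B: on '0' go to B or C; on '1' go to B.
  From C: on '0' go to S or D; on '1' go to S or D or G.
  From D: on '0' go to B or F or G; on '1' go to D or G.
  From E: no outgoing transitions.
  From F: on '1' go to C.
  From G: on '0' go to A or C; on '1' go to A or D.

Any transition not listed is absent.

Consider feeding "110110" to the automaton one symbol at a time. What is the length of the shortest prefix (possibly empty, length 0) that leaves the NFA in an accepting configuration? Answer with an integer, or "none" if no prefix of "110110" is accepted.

Start in {S}.
Read '1': S→{S, D}; now {S, D}.
Read '1': S→{S, D}, D→{D, G}; now {S, D, G}.
None of the earlier sets intersect F, but {S, D, G} does.

2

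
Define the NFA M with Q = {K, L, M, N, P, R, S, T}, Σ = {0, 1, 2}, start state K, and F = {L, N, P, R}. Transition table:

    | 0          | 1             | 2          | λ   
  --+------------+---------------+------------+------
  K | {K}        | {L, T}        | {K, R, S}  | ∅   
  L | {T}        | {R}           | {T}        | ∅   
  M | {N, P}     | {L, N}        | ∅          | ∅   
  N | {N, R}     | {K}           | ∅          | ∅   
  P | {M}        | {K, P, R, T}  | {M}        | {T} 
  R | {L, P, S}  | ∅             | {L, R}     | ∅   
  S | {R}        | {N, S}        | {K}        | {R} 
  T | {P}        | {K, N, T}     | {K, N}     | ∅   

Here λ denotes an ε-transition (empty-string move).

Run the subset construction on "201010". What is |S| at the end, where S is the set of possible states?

8

Start in {K}.
Read '2': K→{K, R, S}; now {K, R, S}.
Read '0': K→{K}, R→{L, P, S}, S→{R}; union {K, L, P, R, S}; ε-closure = {K, L, P, R, S, T}.
Read '1': K→{L, T}, L→{R}, P→{K, P, R, T}, R→∅, S→{N, S}, T→{K, N, T}; now {K, L, N, P, R, S, T}.
Read '0': K→{K}, L→{T}, N→{N, R}, P→{M}, R→{L, P, S}, S→{R}, T→{P}; now {K, L, M, N, P, R, S, T}.
Read '1': K→{L, T}, L→{R}, M→{L, N}, N→{K}, P→{K, P, R, T}, R→∅, S→{N, S}, T→{K, N, T}; now {K, L, N, P, R, S, T}.
Read '0': K→{K}, L→{T}, N→{N, R}, P→{M}, R→{L, P, S}, S→{R}, T→{P}; now {K, L, M, N, P, R, S, T}.
That set has 8 states.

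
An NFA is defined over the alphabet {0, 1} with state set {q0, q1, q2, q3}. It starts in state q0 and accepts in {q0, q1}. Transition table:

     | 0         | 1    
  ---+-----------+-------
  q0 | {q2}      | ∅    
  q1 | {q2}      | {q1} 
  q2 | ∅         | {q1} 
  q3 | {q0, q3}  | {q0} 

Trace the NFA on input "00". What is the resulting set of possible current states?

∅

Start in {q0}.
Read '0': {q0} → {q2}.
Read '0': {q2} → ∅.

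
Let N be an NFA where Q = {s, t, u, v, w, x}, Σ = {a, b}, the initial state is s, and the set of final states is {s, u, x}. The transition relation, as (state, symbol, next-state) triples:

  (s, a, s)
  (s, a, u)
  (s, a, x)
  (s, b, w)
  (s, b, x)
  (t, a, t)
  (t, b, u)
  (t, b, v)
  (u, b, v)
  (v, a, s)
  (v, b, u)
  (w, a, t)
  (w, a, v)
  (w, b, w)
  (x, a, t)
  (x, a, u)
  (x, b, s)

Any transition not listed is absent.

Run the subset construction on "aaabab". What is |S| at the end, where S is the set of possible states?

5

Start in {s}.
Read 'a': {s} → {s, u, x}.
Read 'a': {s, u, x} → {s, t, u, x}.
Read 'a': {s, t, u, x} → {s, t, u, x}.
Read 'b': {s, t, u, x} → {s, u, v, w, x}.
Read 'a': {s, u, v, w, x} → {s, t, u, v, x}.
Read 'b': {s, t, u, v, x} → {s, u, v, w, x}.
That set has 5 states.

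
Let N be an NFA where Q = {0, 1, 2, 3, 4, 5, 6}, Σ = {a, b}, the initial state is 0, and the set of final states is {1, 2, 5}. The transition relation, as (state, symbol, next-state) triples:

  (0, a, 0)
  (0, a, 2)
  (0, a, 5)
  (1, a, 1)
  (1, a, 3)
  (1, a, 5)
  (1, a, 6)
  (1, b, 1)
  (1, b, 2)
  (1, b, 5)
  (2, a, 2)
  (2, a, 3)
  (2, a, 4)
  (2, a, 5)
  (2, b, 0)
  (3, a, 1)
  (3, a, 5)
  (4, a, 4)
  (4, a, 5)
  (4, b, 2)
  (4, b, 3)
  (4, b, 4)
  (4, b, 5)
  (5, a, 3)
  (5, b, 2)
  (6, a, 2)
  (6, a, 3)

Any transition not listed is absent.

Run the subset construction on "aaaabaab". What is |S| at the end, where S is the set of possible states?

6

Start in {0}.
Read 'a': 0→{0, 2, 5}; now {0, 2, 5}.
Read 'a': 0→{0, 2, 5}, 2→{2, 3, 4, 5}, 5→{3}; now {0, 2, 3, 4, 5}.
Read 'a': 0→{0, 2, 5}, 2→{2, 3, 4, 5}, 3→{1, 5}, 4→{4, 5}, 5→{3}; now {0, 1, 2, 3, 4, 5}.
Read 'a': 0→{0, 2, 5}, 1→{1, 3, 5, 6}, 2→{2, 3, 4, 5}, 3→{1, 5}, 4→{4, 5}, 5→{3}; now {0, 1, 2, 3, 4, 5, 6}.
Read 'b': 0→∅, 1→{1, 2, 5}, 2→{0}, 3→∅, 4→{2, 3, 4, 5}, 5→{2}, 6→∅; now {0, 1, 2, 3, 4, 5}.
Read 'a': 0→{0, 2, 5}, 1→{1, 3, 5, 6}, 2→{2, 3, 4, 5}, 3→{1, 5}, 4→{4, 5}, 5→{3}; now {0, 1, 2, 3, 4, 5, 6}.
Read 'a': 0→{0, 2, 5}, 1→{1, 3, 5, 6}, 2→{2, 3, 4, 5}, 3→{1, 5}, 4→{4, 5}, 5→{3}, 6→{2, 3}; now {0, 1, 2, 3, 4, 5, 6}.
Read 'b': 0→∅, 1→{1, 2, 5}, 2→{0}, 3→∅, 4→{2, 3, 4, 5}, 5→{2}, 6→∅; now {0, 1, 2, 3, 4, 5}.
That set has 6 states.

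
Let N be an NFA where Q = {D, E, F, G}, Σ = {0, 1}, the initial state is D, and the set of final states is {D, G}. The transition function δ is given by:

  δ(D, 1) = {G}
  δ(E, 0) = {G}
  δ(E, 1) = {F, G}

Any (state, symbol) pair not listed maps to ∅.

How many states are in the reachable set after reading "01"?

0

Start in {D}.
Read '0': D→∅; now ∅.
The set is empty and remains empty for the remaining 1 symbol.
That set has 0 states.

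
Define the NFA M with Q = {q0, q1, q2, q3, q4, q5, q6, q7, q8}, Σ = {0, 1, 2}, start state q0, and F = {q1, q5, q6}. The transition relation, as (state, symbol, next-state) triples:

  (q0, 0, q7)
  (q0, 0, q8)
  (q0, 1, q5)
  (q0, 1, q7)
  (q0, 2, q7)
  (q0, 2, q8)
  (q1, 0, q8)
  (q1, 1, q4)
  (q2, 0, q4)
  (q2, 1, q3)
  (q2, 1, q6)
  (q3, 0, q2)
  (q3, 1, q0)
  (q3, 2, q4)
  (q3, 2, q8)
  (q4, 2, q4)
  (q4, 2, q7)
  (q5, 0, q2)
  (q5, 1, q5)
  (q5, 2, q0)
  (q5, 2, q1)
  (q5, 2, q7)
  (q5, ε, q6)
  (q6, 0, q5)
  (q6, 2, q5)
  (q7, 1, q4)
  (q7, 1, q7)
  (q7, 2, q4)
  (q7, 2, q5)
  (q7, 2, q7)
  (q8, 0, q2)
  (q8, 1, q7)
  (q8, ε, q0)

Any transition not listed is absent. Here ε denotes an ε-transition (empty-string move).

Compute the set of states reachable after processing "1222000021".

{q4, q5, q6, q7}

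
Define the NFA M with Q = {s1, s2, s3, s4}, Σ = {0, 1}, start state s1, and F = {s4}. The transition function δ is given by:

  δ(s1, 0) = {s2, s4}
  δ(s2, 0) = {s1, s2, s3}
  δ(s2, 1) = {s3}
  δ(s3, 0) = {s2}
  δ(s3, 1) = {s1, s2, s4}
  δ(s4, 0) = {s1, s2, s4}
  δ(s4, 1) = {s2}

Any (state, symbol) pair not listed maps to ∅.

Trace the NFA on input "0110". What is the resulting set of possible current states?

Start in {s1}.
Read '0': {s1} → {s2, s4}.
Read '1': {s2, s4} → {s2, s3}.
Read '1': {s2, s3} → {s1, s2, s3, s4}.
Read '0': {s1, s2, s3, s4} → {s1, s2, s3, s4}.

{s1, s2, s3, s4}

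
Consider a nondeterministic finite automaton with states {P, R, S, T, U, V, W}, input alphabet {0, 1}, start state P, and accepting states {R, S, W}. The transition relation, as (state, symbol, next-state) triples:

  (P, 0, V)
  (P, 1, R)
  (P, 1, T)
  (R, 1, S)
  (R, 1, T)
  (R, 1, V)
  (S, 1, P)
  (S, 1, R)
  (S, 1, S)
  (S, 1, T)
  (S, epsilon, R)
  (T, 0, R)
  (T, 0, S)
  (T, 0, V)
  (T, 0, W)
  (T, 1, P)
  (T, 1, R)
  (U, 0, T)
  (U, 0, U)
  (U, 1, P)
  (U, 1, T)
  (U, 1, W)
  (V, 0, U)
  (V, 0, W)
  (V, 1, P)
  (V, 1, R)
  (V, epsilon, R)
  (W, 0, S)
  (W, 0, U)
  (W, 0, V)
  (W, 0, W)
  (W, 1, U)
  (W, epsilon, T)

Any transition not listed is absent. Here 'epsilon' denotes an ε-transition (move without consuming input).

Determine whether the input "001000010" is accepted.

Yes

Start in {P}.
Read '0': {P} → {R, V}.
Read '0': {R, V} → {T, U, W}.
Read '1': {T, U, W} → {P, R, T, U, W}.
Read '0': {P, R, T, U, W} → {R, S, T, U, V, W}.
Read '0': {R, S, T, U, V, W} → {R, S, T, U, V, W}.
Read '0': {R, S, T, U, V, W} → {R, S, T, U, V, W}.
Read '0': {R, S, T, U, V, W} → {R, S, T, U, V, W}.
Read '1': {R, S, T, U, V, W} → {P, R, S, T, U, V, W}.
Read '0': {P, R, S, T, U, V, W} → {R, S, T, U, V, W}.
The final set {R, S, T, U, V, W} contains the accepting states R, S, W.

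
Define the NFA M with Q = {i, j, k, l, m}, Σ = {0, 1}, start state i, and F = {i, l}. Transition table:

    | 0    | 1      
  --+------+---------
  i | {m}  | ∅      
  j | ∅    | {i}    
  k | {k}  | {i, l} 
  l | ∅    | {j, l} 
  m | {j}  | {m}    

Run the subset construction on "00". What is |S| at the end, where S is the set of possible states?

Start in {i}.
Read '0': i→{m}; now {m}.
Read '0': m→{j}; now {j}.
That set has 1 state.

1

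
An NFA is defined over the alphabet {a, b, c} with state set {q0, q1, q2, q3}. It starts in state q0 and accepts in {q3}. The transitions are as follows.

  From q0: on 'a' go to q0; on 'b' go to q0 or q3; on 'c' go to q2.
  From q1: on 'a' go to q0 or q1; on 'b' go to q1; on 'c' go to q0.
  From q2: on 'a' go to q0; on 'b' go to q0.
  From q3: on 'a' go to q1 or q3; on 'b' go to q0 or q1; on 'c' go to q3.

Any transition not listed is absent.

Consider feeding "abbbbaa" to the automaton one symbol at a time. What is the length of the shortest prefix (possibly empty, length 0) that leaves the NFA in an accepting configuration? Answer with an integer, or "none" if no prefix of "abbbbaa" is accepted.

2

Start in {q0}.
Read 'a': {q0} → {q0}.
Read 'b': {q0} → {q0, q3}.
None of the earlier sets intersect F, but {q0, q3} does.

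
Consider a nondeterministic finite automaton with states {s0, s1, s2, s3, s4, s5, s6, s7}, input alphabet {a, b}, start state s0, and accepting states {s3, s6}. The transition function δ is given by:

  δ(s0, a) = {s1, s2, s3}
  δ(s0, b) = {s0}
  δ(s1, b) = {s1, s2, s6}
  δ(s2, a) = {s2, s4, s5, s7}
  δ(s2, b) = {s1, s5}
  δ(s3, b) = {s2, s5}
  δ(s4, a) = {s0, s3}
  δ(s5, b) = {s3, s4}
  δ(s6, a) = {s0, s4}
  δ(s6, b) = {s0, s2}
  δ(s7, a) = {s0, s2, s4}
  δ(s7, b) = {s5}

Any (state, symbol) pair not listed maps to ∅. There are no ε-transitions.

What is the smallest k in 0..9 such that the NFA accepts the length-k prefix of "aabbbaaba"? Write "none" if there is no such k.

Start in {s0}.
Read 'a': {s0} → {s1, s2, s3}.
None of the earlier sets intersect F, but {s1, s2, s3} does.

1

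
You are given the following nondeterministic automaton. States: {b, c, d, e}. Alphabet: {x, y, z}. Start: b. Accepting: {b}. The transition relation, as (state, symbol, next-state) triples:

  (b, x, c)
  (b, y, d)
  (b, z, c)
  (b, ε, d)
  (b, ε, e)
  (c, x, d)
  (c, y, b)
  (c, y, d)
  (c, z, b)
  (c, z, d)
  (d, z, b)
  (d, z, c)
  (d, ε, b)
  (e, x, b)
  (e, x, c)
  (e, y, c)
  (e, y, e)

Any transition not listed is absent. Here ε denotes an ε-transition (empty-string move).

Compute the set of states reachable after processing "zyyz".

Start: ε-closure({b}) = {b, d, e}.
Read 'z': b→{c}, d→{b, c}, e→∅; union {b, c}; ε-closure = {b, c, d, e}.
Read 'y': b→{d}, c→{b, d}, d→∅, e→{c, e}; now {b, c, d, e}.
Read 'y': b→{d}, c→{b, d}, d→∅, e→{c, e}; now {b, c, d, e}.
Read 'z': b→{c}, c→{b, d}, d→{b, c}, e→∅; union {b, c, d}; ε-closure = {b, c, d, e}.

{b, c, d, e}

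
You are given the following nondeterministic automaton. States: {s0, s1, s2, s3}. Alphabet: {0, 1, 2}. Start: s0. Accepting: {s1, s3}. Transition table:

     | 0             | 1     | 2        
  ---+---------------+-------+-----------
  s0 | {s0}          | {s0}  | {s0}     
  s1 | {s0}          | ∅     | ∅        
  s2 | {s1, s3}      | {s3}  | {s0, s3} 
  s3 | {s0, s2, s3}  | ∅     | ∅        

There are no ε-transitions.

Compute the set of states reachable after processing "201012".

Start in {s0}.
Read '2': {s0} → {s0}.
Read '0': {s0} → {s0}.
Read '1': {s0} → {s0}.
Read '0': {s0} → {s0}.
Read '1': {s0} → {s0}.
Read '2': {s0} → {s0}.

{s0}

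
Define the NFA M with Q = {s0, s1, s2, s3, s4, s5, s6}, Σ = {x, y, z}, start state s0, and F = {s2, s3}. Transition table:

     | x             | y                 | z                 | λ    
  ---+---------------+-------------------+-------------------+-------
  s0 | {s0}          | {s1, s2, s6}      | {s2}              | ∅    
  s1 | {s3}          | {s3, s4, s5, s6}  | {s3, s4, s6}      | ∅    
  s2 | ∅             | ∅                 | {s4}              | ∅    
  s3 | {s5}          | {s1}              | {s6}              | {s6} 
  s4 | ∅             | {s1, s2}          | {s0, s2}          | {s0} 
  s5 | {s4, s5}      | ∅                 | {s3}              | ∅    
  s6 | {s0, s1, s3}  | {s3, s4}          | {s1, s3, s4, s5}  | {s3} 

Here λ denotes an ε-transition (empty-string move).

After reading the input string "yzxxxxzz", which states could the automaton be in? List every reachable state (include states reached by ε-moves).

{s0, s1, s2, s3, s4, s5, s6}

Start in {s0}.
Read 'y': {s0} → {s1, s2, s3, s6}.
Read 'z': {s1, s2, s3, s6} → {s0, s1, s3, s4, s5, s6}.
Read 'x': {s0, s1, s3, s4, s5, s6} → {s0, s1, s3, s4, s5, s6}.
Read 'x': {s0, s1, s3, s4, s5, s6} → {s0, s1, s3, s4, s5, s6}.
Read 'x': {s0, s1, s3, s4, s5, s6} → {s0, s1, s3, s4, s5, s6}.
Read 'x': {s0, s1, s3, s4, s5, s6} → {s0, s1, s3, s4, s5, s6}.
Read 'z': {s0, s1, s3, s4, s5, s6} → {s0, s1, s2, s3, s4, s5, s6}.
Read 'z': {s0, s1, s2, s3, s4, s5, s6} → {s0, s1, s2, s3, s4, s5, s6}.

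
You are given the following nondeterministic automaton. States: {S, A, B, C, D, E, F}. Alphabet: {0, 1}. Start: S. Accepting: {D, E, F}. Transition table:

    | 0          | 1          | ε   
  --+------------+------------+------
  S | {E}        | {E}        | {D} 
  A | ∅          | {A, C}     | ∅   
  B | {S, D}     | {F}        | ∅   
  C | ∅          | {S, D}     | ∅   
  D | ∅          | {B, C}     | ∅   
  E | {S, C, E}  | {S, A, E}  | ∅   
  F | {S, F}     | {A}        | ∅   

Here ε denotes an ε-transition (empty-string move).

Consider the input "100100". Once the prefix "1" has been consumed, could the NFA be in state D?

Start: ε-closure({S}) = {S, D}.
Read '1': S→{E}, D→{B, C}; now {B, C, E}.
State D is not in {B, C, E}.

No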